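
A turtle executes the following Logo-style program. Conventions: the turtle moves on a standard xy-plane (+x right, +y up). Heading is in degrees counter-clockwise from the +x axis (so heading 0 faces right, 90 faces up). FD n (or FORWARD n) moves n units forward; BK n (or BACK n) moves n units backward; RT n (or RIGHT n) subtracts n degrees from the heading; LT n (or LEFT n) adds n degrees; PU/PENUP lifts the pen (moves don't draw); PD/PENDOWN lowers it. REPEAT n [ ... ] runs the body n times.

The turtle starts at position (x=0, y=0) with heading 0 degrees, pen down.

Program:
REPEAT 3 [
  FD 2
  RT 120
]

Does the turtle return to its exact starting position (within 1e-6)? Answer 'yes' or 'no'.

Answer: yes

Derivation:
Executing turtle program step by step:
Start: pos=(0,0), heading=0, pen down
REPEAT 3 [
  -- iteration 1/3 --
  FD 2: (0,0) -> (2,0) [heading=0, draw]
  RT 120: heading 0 -> 240
  -- iteration 2/3 --
  FD 2: (2,0) -> (1,-1.732) [heading=240, draw]
  RT 120: heading 240 -> 120
  -- iteration 3/3 --
  FD 2: (1,-1.732) -> (0,0) [heading=120, draw]
  RT 120: heading 120 -> 0
]
Final: pos=(0,0), heading=0, 3 segment(s) drawn

Start position: (0, 0)
Final position: (0, 0)
Distance = 0; < 1e-6 -> CLOSED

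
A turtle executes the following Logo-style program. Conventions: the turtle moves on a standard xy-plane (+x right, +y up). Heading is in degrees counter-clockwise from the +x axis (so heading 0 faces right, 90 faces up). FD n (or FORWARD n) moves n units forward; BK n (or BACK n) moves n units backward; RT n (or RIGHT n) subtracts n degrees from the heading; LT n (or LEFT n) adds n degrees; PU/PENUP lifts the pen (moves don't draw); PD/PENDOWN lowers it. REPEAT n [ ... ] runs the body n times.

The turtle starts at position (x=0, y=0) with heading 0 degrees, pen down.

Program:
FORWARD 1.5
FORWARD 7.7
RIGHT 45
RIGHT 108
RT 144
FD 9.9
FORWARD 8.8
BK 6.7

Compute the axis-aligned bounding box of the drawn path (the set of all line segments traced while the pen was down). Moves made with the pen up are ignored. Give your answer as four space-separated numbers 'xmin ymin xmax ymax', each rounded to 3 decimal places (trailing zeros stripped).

Executing turtle program step by step:
Start: pos=(0,0), heading=0, pen down
FD 1.5: (0,0) -> (1.5,0) [heading=0, draw]
FD 7.7: (1.5,0) -> (9.2,0) [heading=0, draw]
RT 45: heading 0 -> 315
RT 108: heading 315 -> 207
RT 144: heading 207 -> 63
FD 9.9: (9.2,0) -> (13.695,8.821) [heading=63, draw]
FD 8.8: (13.695,8.821) -> (17.69,16.662) [heading=63, draw]
BK 6.7: (17.69,16.662) -> (14.648,10.692) [heading=63, draw]
Final: pos=(14.648,10.692), heading=63, 5 segment(s) drawn

Segment endpoints: x in {0, 1.5, 9.2, 13.695, 14.648, 17.69}, y in {0, 8.821, 10.692, 16.662}
xmin=0, ymin=0, xmax=17.69, ymax=16.662

Answer: 0 0 17.69 16.662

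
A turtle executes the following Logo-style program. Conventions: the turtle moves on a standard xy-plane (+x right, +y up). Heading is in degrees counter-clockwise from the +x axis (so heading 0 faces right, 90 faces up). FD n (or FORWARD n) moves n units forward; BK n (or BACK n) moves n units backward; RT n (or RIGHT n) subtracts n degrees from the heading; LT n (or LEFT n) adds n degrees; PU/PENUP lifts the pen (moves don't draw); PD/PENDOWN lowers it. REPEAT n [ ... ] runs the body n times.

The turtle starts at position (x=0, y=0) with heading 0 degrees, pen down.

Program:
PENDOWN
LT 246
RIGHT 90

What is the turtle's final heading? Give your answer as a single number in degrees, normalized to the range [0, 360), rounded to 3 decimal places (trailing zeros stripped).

Executing turtle program step by step:
Start: pos=(0,0), heading=0, pen down
PD: pen down
LT 246: heading 0 -> 246
RT 90: heading 246 -> 156
Final: pos=(0,0), heading=156, 0 segment(s) drawn

Answer: 156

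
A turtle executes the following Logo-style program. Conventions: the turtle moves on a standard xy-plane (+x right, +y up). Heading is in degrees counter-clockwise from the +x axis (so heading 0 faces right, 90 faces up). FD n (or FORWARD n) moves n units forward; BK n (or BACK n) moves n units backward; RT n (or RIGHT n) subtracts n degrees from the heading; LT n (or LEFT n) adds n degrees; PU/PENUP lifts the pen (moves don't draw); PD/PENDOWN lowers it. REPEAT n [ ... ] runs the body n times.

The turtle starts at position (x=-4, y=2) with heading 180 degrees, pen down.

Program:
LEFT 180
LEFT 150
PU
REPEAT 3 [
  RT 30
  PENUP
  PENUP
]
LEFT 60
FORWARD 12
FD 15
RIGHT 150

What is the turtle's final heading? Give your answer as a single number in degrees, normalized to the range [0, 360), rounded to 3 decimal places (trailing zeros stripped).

Executing turtle program step by step:
Start: pos=(-4,2), heading=180, pen down
LT 180: heading 180 -> 0
LT 150: heading 0 -> 150
PU: pen up
REPEAT 3 [
  -- iteration 1/3 --
  RT 30: heading 150 -> 120
  PU: pen up
  PU: pen up
  -- iteration 2/3 --
  RT 30: heading 120 -> 90
  PU: pen up
  PU: pen up
  -- iteration 3/3 --
  RT 30: heading 90 -> 60
  PU: pen up
  PU: pen up
]
LT 60: heading 60 -> 120
FD 12: (-4,2) -> (-10,12.392) [heading=120, move]
FD 15: (-10,12.392) -> (-17.5,25.383) [heading=120, move]
RT 150: heading 120 -> 330
Final: pos=(-17.5,25.383), heading=330, 0 segment(s) drawn

Answer: 330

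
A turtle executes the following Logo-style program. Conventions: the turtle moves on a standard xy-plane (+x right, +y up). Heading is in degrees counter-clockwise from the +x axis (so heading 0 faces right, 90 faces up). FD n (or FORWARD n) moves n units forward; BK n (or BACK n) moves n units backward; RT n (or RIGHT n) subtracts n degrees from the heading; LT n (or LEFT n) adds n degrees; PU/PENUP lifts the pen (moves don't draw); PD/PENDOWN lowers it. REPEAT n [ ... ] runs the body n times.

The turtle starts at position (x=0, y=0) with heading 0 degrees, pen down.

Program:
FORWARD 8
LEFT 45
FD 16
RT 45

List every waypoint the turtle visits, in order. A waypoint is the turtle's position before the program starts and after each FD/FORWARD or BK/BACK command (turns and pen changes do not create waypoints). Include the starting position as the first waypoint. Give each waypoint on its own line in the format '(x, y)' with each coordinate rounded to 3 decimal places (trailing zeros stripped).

Executing turtle program step by step:
Start: pos=(0,0), heading=0, pen down
FD 8: (0,0) -> (8,0) [heading=0, draw]
LT 45: heading 0 -> 45
FD 16: (8,0) -> (19.314,11.314) [heading=45, draw]
RT 45: heading 45 -> 0
Final: pos=(19.314,11.314), heading=0, 2 segment(s) drawn
Waypoints (3 total):
(0, 0)
(8, 0)
(19.314, 11.314)

Answer: (0, 0)
(8, 0)
(19.314, 11.314)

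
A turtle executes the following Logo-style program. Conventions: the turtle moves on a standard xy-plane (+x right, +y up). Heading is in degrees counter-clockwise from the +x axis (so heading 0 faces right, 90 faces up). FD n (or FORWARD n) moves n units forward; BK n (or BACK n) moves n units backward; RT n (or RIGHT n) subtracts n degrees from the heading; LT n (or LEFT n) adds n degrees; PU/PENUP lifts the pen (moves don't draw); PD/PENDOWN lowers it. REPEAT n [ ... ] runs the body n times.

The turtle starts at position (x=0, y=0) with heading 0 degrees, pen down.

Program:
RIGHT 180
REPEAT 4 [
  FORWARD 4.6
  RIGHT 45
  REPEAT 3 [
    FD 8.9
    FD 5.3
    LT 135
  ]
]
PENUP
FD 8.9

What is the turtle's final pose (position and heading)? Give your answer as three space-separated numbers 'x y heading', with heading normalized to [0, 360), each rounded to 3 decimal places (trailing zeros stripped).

Answer: -27.3 23.527 180

Derivation:
Executing turtle program step by step:
Start: pos=(0,0), heading=0, pen down
RT 180: heading 0 -> 180
REPEAT 4 [
  -- iteration 1/4 --
  FD 4.6: (0,0) -> (-4.6,0) [heading=180, draw]
  RT 45: heading 180 -> 135
  REPEAT 3 [
    -- iteration 1/3 --
    FD 8.9: (-4.6,0) -> (-10.893,6.293) [heading=135, draw]
    FD 5.3: (-10.893,6.293) -> (-14.641,10.041) [heading=135, draw]
    LT 135: heading 135 -> 270
    -- iteration 2/3 --
    FD 8.9: (-14.641,10.041) -> (-14.641,1.141) [heading=270, draw]
    FD 5.3: (-14.641,1.141) -> (-14.641,-4.159) [heading=270, draw]
    LT 135: heading 270 -> 45
    -- iteration 3/3 --
    FD 8.9: (-14.641,-4.159) -> (-8.348,2.134) [heading=45, draw]
    FD 5.3: (-8.348,2.134) -> (-4.6,5.882) [heading=45, draw]
    LT 135: heading 45 -> 180
  ]
  -- iteration 2/4 --
  FD 4.6: (-4.6,5.882) -> (-9.2,5.882) [heading=180, draw]
  RT 45: heading 180 -> 135
  REPEAT 3 [
    -- iteration 1/3 --
    FD 8.9: (-9.2,5.882) -> (-15.493,12.175) [heading=135, draw]
    FD 5.3: (-15.493,12.175) -> (-19.241,15.923) [heading=135, draw]
    LT 135: heading 135 -> 270
    -- iteration 2/3 --
    FD 8.9: (-19.241,15.923) -> (-19.241,7.023) [heading=270, draw]
    FD 5.3: (-19.241,7.023) -> (-19.241,1.723) [heading=270, draw]
    LT 135: heading 270 -> 45
    -- iteration 3/3 --
    FD 8.9: (-19.241,1.723) -> (-12.948,8.016) [heading=45, draw]
    FD 5.3: (-12.948,8.016) -> (-9.2,11.764) [heading=45, draw]
    LT 135: heading 45 -> 180
  ]
  -- iteration 3/4 --
  FD 4.6: (-9.2,11.764) -> (-13.8,11.764) [heading=180, draw]
  RT 45: heading 180 -> 135
  REPEAT 3 [
    -- iteration 1/3 --
    FD 8.9: (-13.8,11.764) -> (-20.093,18.057) [heading=135, draw]
    FD 5.3: (-20.093,18.057) -> (-23.841,21.805) [heading=135, draw]
    LT 135: heading 135 -> 270
    -- iteration 2/3 --
    FD 8.9: (-23.841,21.805) -> (-23.841,12.905) [heading=270, draw]
    FD 5.3: (-23.841,12.905) -> (-23.841,7.605) [heading=270, draw]
    LT 135: heading 270 -> 45
    -- iteration 3/3 --
    FD 8.9: (-23.841,7.605) -> (-17.548,13.898) [heading=45, draw]
    FD 5.3: (-17.548,13.898) -> (-13.8,17.645) [heading=45, draw]
    LT 135: heading 45 -> 180
  ]
  -- iteration 4/4 --
  FD 4.6: (-13.8,17.645) -> (-18.4,17.645) [heading=180, draw]
  RT 45: heading 180 -> 135
  REPEAT 3 [
    -- iteration 1/3 --
    FD 8.9: (-18.4,17.645) -> (-24.693,23.939) [heading=135, draw]
    FD 5.3: (-24.693,23.939) -> (-28.441,27.686) [heading=135, draw]
    LT 135: heading 135 -> 270
    -- iteration 2/3 --
    FD 8.9: (-28.441,27.686) -> (-28.441,18.786) [heading=270, draw]
    FD 5.3: (-28.441,18.786) -> (-28.441,13.486) [heading=270, draw]
    LT 135: heading 270 -> 45
    -- iteration 3/3 --
    FD 8.9: (-28.441,13.486) -> (-22.148,19.78) [heading=45, draw]
    FD 5.3: (-22.148,19.78) -> (-18.4,23.527) [heading=45, draw]
    LT 135: heading 45 -> 180
  ]
]
PU: pen up
FD 8.9: (-18.4,23.527) -> (-27.3,23.527) [heading=180, move]
Final: pos=(-27.3,23.527), heading=180, 28 segment(s) drawn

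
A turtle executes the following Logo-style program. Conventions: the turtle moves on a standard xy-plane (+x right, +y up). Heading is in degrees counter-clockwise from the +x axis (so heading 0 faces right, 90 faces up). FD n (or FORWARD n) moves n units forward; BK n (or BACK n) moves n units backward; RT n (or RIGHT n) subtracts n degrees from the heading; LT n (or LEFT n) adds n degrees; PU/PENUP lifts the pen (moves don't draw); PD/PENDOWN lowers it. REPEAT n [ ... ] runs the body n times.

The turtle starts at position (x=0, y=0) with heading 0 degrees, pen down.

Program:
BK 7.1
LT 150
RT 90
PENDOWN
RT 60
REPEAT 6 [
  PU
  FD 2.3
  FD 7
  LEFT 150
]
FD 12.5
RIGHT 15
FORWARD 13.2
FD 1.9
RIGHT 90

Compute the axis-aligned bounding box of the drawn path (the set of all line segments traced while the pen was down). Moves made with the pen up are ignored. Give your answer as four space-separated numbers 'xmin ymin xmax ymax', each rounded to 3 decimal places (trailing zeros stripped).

Executing turtle program step by step:
Start: pos=(0,0), heading=0, pen down
BK 7.1: (0,0) -> (-7.1,0) [heading=0, draw]
LT 150: heading 0 -> 150
RT 90: heading 150 -> 60
PD: pen down
RT 60: heading 60 -> 0
REPEAT 6 [
  -- iteration 1/6 --
  PU: pen up
  FD 2.3: (-7.1,0) -> (-4.8,0) [heading=0, move]
  FD 7: (-4.8,0) -> (2.2,0) [heading=0, move]
  LT 150: heading 0 -> 150
  -- iteration 2/6 --
  PU: pen up
  FD 2.3: (2.2,0) -> (0.208,1.15) [heading=150, move]
  FD 7: (0.208,1.15) -> (-5.854,4.65) [heading=150, move]
  LT 150: heading 150 -> 300
  -- iteration 3/6 --
  PU: pen up
  FD 2.3: (-5.854,4.65) -> (-4.704,2.658) [heading=300, move]
  FD 7: (-4.704,2.658) -> (-1.204,-3.404) [heading=300, move]
  LT 150: heading 300 -> 90
  -- iteration 4/6 --
  PU: pen up
  FD 2.3: (-1.204,-3.404) -> (-1.204,-1.104) [heading=90, move]
  FD 7: (-1.204,-1.104) -> (-1.204,5.896) [heading=90, move]
  LT 150: heading 90 -> 240
  -- iteration 5/6 --
  PU: pen up
  FD 2.3: (-1.204,5.896) -> (-2.354,3.904) [heading=240, move]
  FD 7: (-2.354,3.904) -> (-5.854,-2.158) [heading=240, move]
  LT 150: heading 240 -> 30
  -- iteration 6/6 --
  PU: pen up
  FD 2.3: (-5.854,-2.158) -> (-3.862,-1.008) [heading=30, move]
  FD 7: (-3.862,-1.008) -> (2.2,2.492) [heading=30, move]
  LT 150: heading 30 -> 180
]
FD 12.5: (2.2,2.492) -> (-10.3,2.492) [heading=180, move]
RT 15: heading 180 -> 165
FD 13.2: (-10.3,2.492) -> (-23.05,5.908) [heading=165, move]
FD 1.9: (-23.05,5.908) -> (-24.885,6.4) [heading=165, move]
RT 90: heading 165 -> 75
Final: pos=(-24.885,6.4), heading=75, 1 segment(s) drawn

Segment endpoints: x in {-7.1, 0}, y in {0}
xmin=-7.1, ymin=0, xmax=0, ymax=0

Answer: -7.1 0 0 0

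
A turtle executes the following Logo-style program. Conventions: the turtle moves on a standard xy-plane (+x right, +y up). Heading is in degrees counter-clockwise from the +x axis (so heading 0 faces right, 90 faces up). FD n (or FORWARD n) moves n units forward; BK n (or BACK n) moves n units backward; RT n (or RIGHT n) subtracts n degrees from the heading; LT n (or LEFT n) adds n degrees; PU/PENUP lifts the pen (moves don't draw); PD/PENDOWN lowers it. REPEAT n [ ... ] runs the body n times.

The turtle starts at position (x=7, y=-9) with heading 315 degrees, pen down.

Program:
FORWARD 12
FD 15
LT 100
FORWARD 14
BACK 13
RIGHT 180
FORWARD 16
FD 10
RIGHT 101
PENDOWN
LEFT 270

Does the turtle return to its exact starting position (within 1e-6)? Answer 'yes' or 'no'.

Answer: no

Derivation:
Executing turtle program step by step:
Start: pos=(7,-9), heading=315, pen down
FD 12: (7,-9) -> (15.485,-17.485) [heading=315, draw]
FD 15: (15.485,-17.485) -> (26.092,-28.092) [heading=315, draw]
LT 100: heading 315 -> 55
FD 14: (26.092,-28.092) -> (34.122,-16.624) [heading=55, draw]
BK 13: (34.122,-16.624) -> (26.665,-27.273) [heading=55, draw]
RT 180: heading 55 -> 235
FD 16: (26.665,-27.273) -> (17.488,-40.379) [heading=235, draw]
FD 10: (17.488,-40.379) -> (11.752,-48.571) [heading=235, draw]
RT 101: heading 235 -> 134
PD: pen down
LT 270: heading 134 -> 44
Final: pos=(11.752,-48.571), heading=44, 6 segment(s) drawn

Start position: (7, -9)
Final position: (11.752, -48.571)
Distance = 39.855; >= 1e-6 -> NOT closed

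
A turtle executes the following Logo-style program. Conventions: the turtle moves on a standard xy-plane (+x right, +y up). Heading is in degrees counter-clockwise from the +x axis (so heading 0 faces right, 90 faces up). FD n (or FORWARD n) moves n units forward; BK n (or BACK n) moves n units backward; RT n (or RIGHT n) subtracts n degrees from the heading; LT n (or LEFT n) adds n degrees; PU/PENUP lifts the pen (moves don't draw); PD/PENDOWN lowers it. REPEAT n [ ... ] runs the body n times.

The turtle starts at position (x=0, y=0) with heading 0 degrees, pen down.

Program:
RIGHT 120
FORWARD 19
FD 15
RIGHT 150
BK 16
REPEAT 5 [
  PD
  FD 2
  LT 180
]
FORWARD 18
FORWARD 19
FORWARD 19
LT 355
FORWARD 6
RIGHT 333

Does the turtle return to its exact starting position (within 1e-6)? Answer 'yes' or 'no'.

Answer: no

Derivation:
Executing turtle program step by step:
Start: pos=(0,0), heading=0, pen down
RT 120: heading 0 -> 240
FD 19: (0,0) -> (-9.5,-16.454) [heading=240, draw]
FD 15: (-9.5,-16.454) -> (-17,-29.445) [heading=240, draw]
RT 150: heading 240 -> 90
BK 16: (-17,-29.445) -> (-17,-45.445) [heading=90, draw]
REPEAT 5 [
  -- iteration 1/5 --
  PD: pen down
  FD 2: (-17,-45.445) -> (-17,-43.445) [heading=90, draw]
  LT 180: heading 90 -> 270
  -- iteration 2/5 --
  PD: pen down
  FD 2: (-17,-43.445) -> (-17,-45.445) [heading=270, draw]
  LT 180: heading 270 -> 90
  -- iteration 3/5 --
  PD: pen down
  FD 2: (-17,-45.445) -> (-17,-43.445) [heading=90, draw]
  LT 180: heading 90 -> 270
  -- iteration 4/5 --
  PD: pen down
  FD 2: (-17,-43.445) -> (-17,-45.445) [heading=270, draw]
  LT 180: heading 270 -> 90
  -- iteration 5/5 --
  PD: pen down
  FD 2: (-17,-45.445) -> (-17,-43.445) [heading=90, draw]
  LT 180: heading 90 -> 270
]
FD 18: (-17,-43.445) -> (-17,-61.445) [heading=270, draw]
FD 19: (-17,-61.445) -> (-17,-80.445) [heading=270, draw]
FD 19: (-17,-80.445) -> (-17,-99.445) [heading=270, draw]
LT 355: heading 270 -> 265
FD 6: (-17,-99.445) -> (-17.523,-105.422) [heading=265, draw]
RT 333: heading 265 -> 292
Final: pos=(-17.523,-105.422), heading=292, 12 segment(s) drawn

Start position: (0, 0)
Final position: (-17.523, -105.422)
Distance = 106.868; >= 1e-6 -> NOT closed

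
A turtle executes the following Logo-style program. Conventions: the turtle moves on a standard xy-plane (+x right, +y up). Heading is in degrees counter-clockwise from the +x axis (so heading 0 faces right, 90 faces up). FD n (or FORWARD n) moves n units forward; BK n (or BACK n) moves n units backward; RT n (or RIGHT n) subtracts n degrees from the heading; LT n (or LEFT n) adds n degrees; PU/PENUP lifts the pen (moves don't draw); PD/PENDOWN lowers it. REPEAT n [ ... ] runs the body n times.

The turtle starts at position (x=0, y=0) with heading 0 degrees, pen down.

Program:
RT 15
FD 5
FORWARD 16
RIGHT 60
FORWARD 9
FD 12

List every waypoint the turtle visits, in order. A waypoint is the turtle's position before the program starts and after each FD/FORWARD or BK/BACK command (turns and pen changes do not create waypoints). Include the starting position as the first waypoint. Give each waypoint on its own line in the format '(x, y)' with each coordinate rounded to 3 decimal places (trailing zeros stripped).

Answer: (0, 0)
(4.83, -1.294)
(20.284, -5.435)
(22.614, -14.129)
(25.72, -25.72)

Derivation:
Executing turtle program step by step:
Start: pos=(0,0), heading=0, pen down
RT 15: heading 0 -> 345
FD 5: (0,0) -> (4.83,-1.294) [heading=345, draw]
FD 16: (4.83,-1.294) -> (20.284,-5.435) [heading=345, draw]
RT 60: heading 345 -> 285
FD 9: (20.284,-5.435) -> (22.614,-14.129) [heading=285, draw]
FD 12: (22.614,-14.129) -> (25.72,-25.72) [heading=285, draw]
Final: pos=(25.72,-25.72), heading=285, 4 segment(s) drawn
Waypoints (5 total):
(0, 0)
(4.83, -1.294)
(20.284, -5.435)
(22.614, -14.129)
(25.72, -25.72)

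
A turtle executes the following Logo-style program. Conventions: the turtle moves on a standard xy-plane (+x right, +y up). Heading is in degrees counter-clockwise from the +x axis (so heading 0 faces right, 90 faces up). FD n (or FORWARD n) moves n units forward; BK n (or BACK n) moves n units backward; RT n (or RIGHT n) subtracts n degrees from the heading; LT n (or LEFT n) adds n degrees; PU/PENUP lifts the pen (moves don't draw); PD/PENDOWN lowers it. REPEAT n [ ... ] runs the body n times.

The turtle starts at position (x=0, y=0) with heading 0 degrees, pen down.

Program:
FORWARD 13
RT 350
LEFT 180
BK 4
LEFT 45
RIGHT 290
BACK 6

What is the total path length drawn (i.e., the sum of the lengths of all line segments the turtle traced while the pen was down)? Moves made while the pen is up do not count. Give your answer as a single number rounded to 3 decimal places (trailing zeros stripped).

Executing turtle program step by step:
Start: pos=(0,0), heading=0, pen down
FD 13: (0,0) -> (13,0) [heading=0, draw]
RT 350: heading 0 -> 10
LT 180: heading 10 -> 190
BK 4: (13,0) -> (16.939,0.695) [heading=190, draw]
LT 45: heading 190 -> 235
RT 290: heading 235 -> 305
BK 6: (16.939,0.695) -> (13.498,5.61) [heading=305, draw]
Final: pos=(13.498,5.61), heading=305, 3 segment(s) drawn

Segment lengths:
  seg 1: (0,0) -> (13,0), length = 13
  seg 2: (13,0) -> (16.939,0.695), length = 4
  seg 3: (16.939,0.695) -> (13.498,5.61), length = 6
Total = 23

Answer: 23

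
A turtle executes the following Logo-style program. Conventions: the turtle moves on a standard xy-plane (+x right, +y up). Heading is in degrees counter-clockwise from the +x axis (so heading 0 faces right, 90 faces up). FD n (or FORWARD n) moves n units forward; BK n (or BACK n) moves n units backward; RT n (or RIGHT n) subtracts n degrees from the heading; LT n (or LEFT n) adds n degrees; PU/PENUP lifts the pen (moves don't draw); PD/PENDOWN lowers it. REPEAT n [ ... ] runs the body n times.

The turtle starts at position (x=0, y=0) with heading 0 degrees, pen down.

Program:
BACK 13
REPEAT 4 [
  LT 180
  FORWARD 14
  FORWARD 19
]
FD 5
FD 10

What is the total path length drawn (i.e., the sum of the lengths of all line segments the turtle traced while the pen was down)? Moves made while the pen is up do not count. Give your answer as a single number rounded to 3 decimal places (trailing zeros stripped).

Executing turtle program step by step:
Start: pos=(0,0), heading=0, pen down
BK 13: (0,0) -> (-13,0) [heading=0, draw]
REPEAT 4 [
  -- iteration 1/4 --
  LT 180: heading 0 -> 180
  FD 14: (-13,0) -> (-27,0) [heading=180, draw]
  FD 19: (-27,0) -> (-46,0) [heading=180, draw]
  -- iteration 2/4 --
  LT 180: heading 180 -> 0
  FD 14: (-46,0) -> (-32,0) [heading=0, draw]
  FD 19: (-32,0) -> (-13,0) [heading=0, draw]
  -- iteration 3/4 --
  LT 180: heading 0 -> 180
  FD 14: (-13,0) -> (-27,0) [heading=180, draw]
  FD 19: (-27,0) -> (-46,0) [heading=180, draw]
  -- iteration 4/4 --
  LT 180: heading 180 -> 0
  FD 14: (-46,0) -> (-32,0) [heading=0, draw]
  FD 19: (-32,0) -> (-13,0) [heading=0, draw]
]
FD 5: (-13,0) -> (-8,0) [heading=0, draw]
FD 10: (-8,0) -> (2,0) [heading=0, draw]
Final: pos=(2,0), heading=0, 11 segment(s) drawn

Segment lengths:
  seg 1: (0,0) -> (-13,0), length = 13
  seg 2: (-13,0) -> (-27,0), length = 14
  seg 3: (-27,0) -> (-46,0), length = 19
  seg 4: (-46,0) -> (-32,0), length = 14
  seg 5: (-32,0) -> (-13,0), length = 19
  seg 6: (-13,0) -> (-27,0), length = 14
  seg 7: (-27,0) -> (-46,0), length = 19
  seg 8: (-46,0) -> (-32,0), length = 14
  seg 9: (-32,0) -> (-13,0), length = 19
  seg 10: (-13,0) -> (-8,0), length = 5
  seg 11: (-8,0) -> (2,0), length = 10
Total = 160

Answer: 160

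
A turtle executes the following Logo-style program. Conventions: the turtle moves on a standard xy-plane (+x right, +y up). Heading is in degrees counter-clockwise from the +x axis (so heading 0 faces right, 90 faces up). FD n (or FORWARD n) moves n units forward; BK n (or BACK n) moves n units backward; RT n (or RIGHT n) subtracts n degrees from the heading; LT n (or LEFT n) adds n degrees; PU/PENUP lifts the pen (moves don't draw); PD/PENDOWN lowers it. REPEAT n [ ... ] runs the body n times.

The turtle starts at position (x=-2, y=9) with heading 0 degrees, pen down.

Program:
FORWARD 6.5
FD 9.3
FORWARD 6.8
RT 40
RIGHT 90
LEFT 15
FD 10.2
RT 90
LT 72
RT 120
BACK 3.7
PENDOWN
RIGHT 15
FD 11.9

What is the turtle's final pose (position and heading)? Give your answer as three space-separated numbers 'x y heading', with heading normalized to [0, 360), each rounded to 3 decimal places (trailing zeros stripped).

Executing turtle program step by step:
Start: pos=(-2,9), heading=0, pen down
FD 6.5: (-2,9) -> (4.5,9) [heading=0, draw]
FD 9.3: (4.5,9) -> (13.8,9) [heading=0, draw]
FD 6.8: (13.8,9) -> (20.6,9) [heading=0, draw]
RT 40: heading 0 -> 320
RT 90: heading 320 -> 230
LT 15: heading 230 -> 245
FD 10.2: (20.6,9) -> (16.289,-0.244) [heading=245, draw]
RT 90: heading 245 -> 155
LT 72: heading 155 -> 227
RT 120: heading 227 -> 107
BK 3.7: (16.289,-0.244) -> (17.371,-3.783) [heading=107, draw]
PD: pen down
RT 15: heading 107 -> 92
FD 11.9: (17.371,-3.783) -> (16.956,8.11) [heading=92, draw]
Final: pos=(16.956,8.11), heading=92, 6 segment(s) drawn

Answer: 16.956 8.11 92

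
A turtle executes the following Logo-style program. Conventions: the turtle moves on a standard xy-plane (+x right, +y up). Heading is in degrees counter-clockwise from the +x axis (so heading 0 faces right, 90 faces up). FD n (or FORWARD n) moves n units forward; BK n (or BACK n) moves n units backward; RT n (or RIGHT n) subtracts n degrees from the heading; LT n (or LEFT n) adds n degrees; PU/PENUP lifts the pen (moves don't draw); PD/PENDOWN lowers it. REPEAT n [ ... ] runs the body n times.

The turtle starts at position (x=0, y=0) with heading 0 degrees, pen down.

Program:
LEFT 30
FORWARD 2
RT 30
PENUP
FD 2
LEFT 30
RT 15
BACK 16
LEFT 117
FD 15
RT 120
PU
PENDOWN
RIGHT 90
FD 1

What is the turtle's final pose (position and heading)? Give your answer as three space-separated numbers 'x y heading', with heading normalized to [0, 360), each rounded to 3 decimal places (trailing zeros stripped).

Answer: -21.552 7.028 282

Derivation:
Executing turtle program step by step:
Start: pos=(0,0), heading=0, pen down
LT 30: heading 0 -> 30
FD 2: (0,0) -> (1.732,1) [heading=30, draw]
RT 30: heading 30 -> 0
PU: pen up
FD 2: (1.732,1) -> (3.732,1) [heading=0, move]
LT 30: heading 0 -> 30
RT 15: heading 30 -> 15
BK 16: (3.732,1) -> (-11.723,-3.141) [heading=15, move]
LT 117: heading 15 -> 132
FD 15: (-11.723,-3.141) -> (-21.76,8.006) [heading=132, move]
RT 120: heading 132 -> 12
PU: pen up
PD: pen down
RT 90: heading 12 -> 282
FD 1: (-21.76,8.006) -> (-21.552,7.028) [heading=282, draw]
Final: pos=(-21.552,7.028), heading=282, 2 segment(s) drawn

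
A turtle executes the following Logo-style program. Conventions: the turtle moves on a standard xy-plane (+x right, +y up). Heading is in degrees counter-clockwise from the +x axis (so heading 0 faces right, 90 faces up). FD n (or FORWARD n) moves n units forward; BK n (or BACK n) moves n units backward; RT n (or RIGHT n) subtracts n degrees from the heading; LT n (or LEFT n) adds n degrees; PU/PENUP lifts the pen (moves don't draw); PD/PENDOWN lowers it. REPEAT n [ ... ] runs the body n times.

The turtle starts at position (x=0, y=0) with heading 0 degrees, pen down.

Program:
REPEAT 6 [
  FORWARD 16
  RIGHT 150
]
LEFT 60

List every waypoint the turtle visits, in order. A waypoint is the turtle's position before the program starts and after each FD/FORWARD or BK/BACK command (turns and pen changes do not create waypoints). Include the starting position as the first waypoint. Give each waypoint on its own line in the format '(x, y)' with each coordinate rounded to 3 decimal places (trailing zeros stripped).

Answer: (0, 0)
(16, 0)
(2.144, -8)
(10.144, 5.856)
(10.144, -10.144)
(2.144, 3.713)
(16, -4.287)

Derivation:
Executing turtle program step by step:
Start: pos=(0,0), heading=0, pen down
REPEAT 6 [
  -- iteration 1/6 --
  FD 16: (0,0) -> (16,0) [heading=0, draw]
  RT 150: heading 0 -> 210
  -- iteration 2/6 --
  FD 16: (16,0) -> (2.144,-8) [heading=210, draw]
  RT 150: heading 210 -> 60
  -- iteration 3/6 --
  FD 16: (2.144,-8) -> (10.144,5.856) [heading=60, draw]
  RT 150: heading 60 -> 270
  -- iteration 4/6 --
  FD 16: (10.144,5.856) -> (10.144,-10.144) [heading=270, draw]
  RT 150: heading 270 -> 120
  -- iteration 5/6 --
  FD 16: (10.144,-10.144) -> (2.144,3.713) [heading=120, draw]
  RT 150: heading 120 -> 330
  -- iteration 6/6 --
  FD 16: (2.144,3.713) -> (16,-4.287) [heading=330, draw]
  RT 150: heading 330 -> 180
]
LT 60: heading 180 -> 240
Final: pos=(16,-4.287), heading=240, 6 segment(s) drawn
Waypoints (7 total):
(0, 0)
(16, 0)
(2.144, -8)
(10.144, 5.856)
(10.144, -10.144)
(2.144, 3.713)
(16, -4.287)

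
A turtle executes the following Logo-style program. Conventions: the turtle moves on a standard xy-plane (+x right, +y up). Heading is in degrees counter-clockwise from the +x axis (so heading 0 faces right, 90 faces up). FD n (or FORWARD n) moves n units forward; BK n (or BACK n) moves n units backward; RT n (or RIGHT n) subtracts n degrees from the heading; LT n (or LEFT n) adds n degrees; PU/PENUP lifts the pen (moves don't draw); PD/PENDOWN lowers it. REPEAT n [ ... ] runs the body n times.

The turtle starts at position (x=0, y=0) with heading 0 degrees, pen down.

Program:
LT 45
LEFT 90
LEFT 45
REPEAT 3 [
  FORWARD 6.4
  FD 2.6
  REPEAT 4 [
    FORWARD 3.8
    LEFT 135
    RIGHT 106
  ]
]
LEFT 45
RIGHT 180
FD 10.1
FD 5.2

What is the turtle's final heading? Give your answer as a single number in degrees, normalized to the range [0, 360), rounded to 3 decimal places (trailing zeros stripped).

Answer: 33

Derivation:
Executing turtle program step by step:
Start: pos=(0,0), heading=0, pen down
LT 45: heading 0 -> 45
LT 90: heading 45 -> 135
LT 45: heading 135 -> 180
REPEAT 3 [
  -- iteration 1/3 --
  FD 6.4: (0,0) -> (-6.4,0) [heading=180, draw]
  FD 2.6: (-6.4,0) -> (-9,0) [heading=180, draw]
  REPEAT 4 [
    -- iteration 1/4 --
    FD 3.8: (-9,0) -> (-12.8,0) [heading=180, draw]
    LT 135: heading 180 -> 315
    RT 106: heading 315 -> 209
    -- iteration 2/4 --
    FD 3.8: (-12.8,0) -> (-16.124,-1.842) [heading=209, draw]
    LT 135: heading 209 -> 344
    RT 106: heading 344 -> 238
    -- iteration 3/4 --
    FD 3.8: (-16.124,-1.842) -> (-18.137,-5.065) [heading=238, draw]
    LT 135: heading 238 -> 13
    RT 106: heading 13 -> 267
    -- iteration 4/4 --
    FD 3.8: (-18.137,-5.065) -> (-18.336,-8.86) [heading=267, draw]
    LT 135: heading 267 -> 42
    RT 106: heading 42 -> 296
  ]
  -- iteration 2/3 --
  FD 6.4: (-18.336,-8.86) -> (-15.531,-14.612) [heading=296, draw]
  FD 2.6: (-15.531,-14.612) -> (-14.391,-16.949) [heading=296, draw]
  REPEAT 4 [
    -- iteration 1/4 --
    FD 3.8: (-14.391,-16.949) -> (-12.725,-20.364) [heading=296, draw]
    LT 135: heading 296 -> 71
    RT 106: heading 71 -> 325
    -- iteration 2/4 --
    FD 3.8: (-12.725,-20.364) -> (-9.612,-22.544) [heading=325, draw]
    LT 135: heading 325 -> 100
    RT 106: heading 100 -> 354
    -- iteration 3/4 --
    FD 3.8: (-9.612,-22.544) -> (-5.833,-22.941) [heading=354, draw]
    LT 135: heading 354 -> 129
    RT 106: heading 129 -> 23
    -- iteration 4/4 --
    FD 3.8: (-5.833,-22.941) -> (-2.335,-21.456) [heading=23, draw]
    LT 135: heading 23 -> 158
    RT 106: heading 158 -> 52
  ]
  -- iteration 3/3 --
  FD 6.4: (-2.335,-21.456) -> (1.605,-16.413) [heading=52, draw]
  FD 2.6: (1.605,-16.413) -> (3.206,-14.364) [heading=52, draw]
  REPEAT 4 [
    -- iteration 1/4 --
    FD 3.8: (3.206,-14.364) -> (5.545,-11.37) [heading=52, draw]
    LT 135: heading 52 -> 187
    RT 106: heading 187 -> 81
    -- iteration 2/4 --
    FD 3.8: (5.545,-11.37) -> (6.14,-7.616) [heading=81, draw]
    LT 135: heading 81 -> 216
    RT 106: heading 216 -> 110
    -- iteration 3/4 --
    FD 3.8: (6.14,-7.616) -> (4.84,-4.046) [heading=110, draw]
    LT 135: heading 110 -> 245
    RT 106: heading 245 -> 139
    -- iteration 4/4 --
    FD 3.8: (4.84,-4.046) -> (1.972,-1.553) [heading=139, draw]
    LT 135: heading 139 -> 274
    RT 106: heading 274 -> 168
  ]
]
LT 45: heading 168 -> 213
RT 180: heading 213 -> 33
FD 10.1: (1.972,-1.553) -> (10.443,3.948) [heading=33, draw]
FD 5.2: (10.443,3.948) -> (14.804,6.78) [heading=33, draw]
Final: pos=(14.804,6.78), heading=33, 20 segment(s) drawn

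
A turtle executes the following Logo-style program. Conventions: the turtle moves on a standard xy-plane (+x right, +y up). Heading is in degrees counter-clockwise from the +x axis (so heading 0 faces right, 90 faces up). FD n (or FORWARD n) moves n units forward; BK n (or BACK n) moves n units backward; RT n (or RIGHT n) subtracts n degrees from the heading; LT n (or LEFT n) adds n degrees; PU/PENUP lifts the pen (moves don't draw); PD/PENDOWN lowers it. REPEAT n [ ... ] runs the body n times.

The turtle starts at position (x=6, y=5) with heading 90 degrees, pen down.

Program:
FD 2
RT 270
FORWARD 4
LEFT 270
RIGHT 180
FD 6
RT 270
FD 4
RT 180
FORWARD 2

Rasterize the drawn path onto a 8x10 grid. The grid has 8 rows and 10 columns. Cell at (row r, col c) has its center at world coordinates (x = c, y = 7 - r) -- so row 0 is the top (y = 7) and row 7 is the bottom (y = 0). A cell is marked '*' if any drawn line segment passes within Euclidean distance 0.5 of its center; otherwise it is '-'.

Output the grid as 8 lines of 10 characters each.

Segment 0: (6,5) -> (6,7)
Segment 1: (6,7) -> (2,7)
Segment 2: (2,7) -> (2,1)
Segment 3: (2,1) -> (6,1)
Segment 4: (6,1) -> (4,1)

Answer: --*****---
--*---*---
--*---*---
--*-------
--*-------
--*-------
--*****---
----------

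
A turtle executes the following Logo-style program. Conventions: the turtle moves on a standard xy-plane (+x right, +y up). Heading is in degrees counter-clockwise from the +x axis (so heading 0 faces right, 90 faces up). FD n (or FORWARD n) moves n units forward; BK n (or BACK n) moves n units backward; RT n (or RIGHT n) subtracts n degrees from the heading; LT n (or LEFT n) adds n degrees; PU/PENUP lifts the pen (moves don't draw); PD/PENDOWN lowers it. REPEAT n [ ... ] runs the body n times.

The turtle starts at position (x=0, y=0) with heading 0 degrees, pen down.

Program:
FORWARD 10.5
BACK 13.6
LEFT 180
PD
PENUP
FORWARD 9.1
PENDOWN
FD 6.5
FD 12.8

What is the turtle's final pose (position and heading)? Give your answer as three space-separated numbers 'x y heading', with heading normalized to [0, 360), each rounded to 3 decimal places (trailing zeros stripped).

Answer: -31.5 0 180

Derivation:
Executing turtle program step by step:
Start: pos=(0,0), heading=0, pen down
FD 10.5: (0,0) -> (10.5,0) [heading=0, draw]
BK 13.6: (10.5,0) -> (-3.1,0) [heading=0, draw]
LT 180: heading 0 -> 180
PD: pen down
PU: pen up
FD 9.1: (-3.1,0) -> (-12.2,0) [heading=180, move]
PD: pen down
FD 6.5: (-12.2,0) -> (-18.7,0) [heading=180, draw]
FD 12.8: (-18.7,0) -> (-31.5,0) [heading=180, draw]
Final: pos=(-31.5,0), heading=180, 4 segment(s) drawn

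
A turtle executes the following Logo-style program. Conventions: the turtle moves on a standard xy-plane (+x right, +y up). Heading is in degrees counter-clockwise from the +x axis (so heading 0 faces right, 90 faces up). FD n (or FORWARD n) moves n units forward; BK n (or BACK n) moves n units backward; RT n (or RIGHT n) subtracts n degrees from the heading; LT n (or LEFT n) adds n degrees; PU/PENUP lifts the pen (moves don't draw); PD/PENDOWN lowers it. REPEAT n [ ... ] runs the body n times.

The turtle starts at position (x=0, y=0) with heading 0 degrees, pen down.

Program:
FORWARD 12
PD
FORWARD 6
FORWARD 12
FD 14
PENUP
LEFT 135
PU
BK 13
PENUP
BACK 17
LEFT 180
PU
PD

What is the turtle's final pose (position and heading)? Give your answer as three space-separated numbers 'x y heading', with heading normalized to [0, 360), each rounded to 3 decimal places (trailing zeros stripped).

Answer: 65.213 -21.213 315

Derivation:
Executing turtle program step by step:
Start: pos=(0,0), heading=0, pen down
FD 12: (0,0) -> (12,0) [heading=0, draw]
PD: pen down
FD 6: (12,0) -> (18,0) [heading=0, draw]
FD 12: (18,0) -> (30,0) [heading=0, draw]
FD 14: (30,0) -> (44,0) [heading=0, draw]
PU: pen up
LT 135: heading 0 -> 135
PU: pen up
BK 13: (44,0) -> (53.192,-9.192) [heading=135, move]
PU: pen up
BK 17: (53.192,-9.192) -> (65.213,-21.213) [heading=135, move]
LT 180: heading 135 -> 315
PU: pen up
PD: pen down
Final: pos=(65.213,-21.213), heading=315, 4 segment(s) drawn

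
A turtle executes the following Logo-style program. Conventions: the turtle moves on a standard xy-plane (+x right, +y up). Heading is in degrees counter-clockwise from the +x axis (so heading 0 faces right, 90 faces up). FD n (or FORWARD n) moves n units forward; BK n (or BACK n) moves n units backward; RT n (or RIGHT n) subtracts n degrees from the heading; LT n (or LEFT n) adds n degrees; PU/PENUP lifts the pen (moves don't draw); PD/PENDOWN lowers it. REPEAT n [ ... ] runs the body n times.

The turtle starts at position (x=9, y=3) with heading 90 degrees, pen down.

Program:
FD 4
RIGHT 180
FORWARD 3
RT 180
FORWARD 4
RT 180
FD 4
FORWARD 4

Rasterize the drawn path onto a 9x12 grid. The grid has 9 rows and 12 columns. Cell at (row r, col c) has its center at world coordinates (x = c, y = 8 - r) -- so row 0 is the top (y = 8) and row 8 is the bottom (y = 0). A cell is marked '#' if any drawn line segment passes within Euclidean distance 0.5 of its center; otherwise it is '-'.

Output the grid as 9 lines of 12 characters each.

Segment 0: (9,3) -> (9,7)
Segment 1: (9,7) -> (9,4)
Segment 2: (9,4) -> (9,8)
Segment 3: (9,8) -> (9,4)
Segment 4: (9,4) -> (9,0)

Answer: ---------#--
---------#--
---------#--
---------#--
---------#--
---------#--
---------#--
---------#--
---------#--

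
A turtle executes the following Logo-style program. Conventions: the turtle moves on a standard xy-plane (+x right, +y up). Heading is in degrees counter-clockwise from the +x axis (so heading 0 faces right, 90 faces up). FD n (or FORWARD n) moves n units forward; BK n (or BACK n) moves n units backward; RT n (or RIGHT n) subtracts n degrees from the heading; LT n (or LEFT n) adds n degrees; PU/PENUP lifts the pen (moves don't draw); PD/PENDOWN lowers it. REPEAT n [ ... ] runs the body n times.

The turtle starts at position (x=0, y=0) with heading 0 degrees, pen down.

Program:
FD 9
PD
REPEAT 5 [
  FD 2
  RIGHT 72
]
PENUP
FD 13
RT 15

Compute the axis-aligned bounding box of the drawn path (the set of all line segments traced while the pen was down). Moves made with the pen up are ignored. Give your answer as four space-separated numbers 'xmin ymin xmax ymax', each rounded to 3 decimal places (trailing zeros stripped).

Answer: 0 -3.078 11.618 0

Derivation:
Executing turtle program step by step:
Start: pos=(0,0), heading=0, pen down
FD 9: (0,0) -> (9,0) [heading=0, draw]
PD: pen down
REPEAT 5 [
  -- iteration 1/5 --
  FD 2: (9,0) -> (11,0) [heading=0, draw]
  RT 72: heading 0 -> 288
  -- iteration 2/5 --
  FD 2: (11,0) -> (11.618,-1.902) [heading=288, draw]
  RT 72: heading 288 -> 216
  -- iteration 3/5 --
  FD 2: (11.618,-1.902) -> (10,-3.078) [heading=216, draw]
  RT 72: heading 216 -> 144
  -- iteration 4/5 --
  FD 2: (10,-3.078) -> (8.382,-1.902) [heading=144, draw]
  RT 72: heading 144 -> 72
  -- iteration 5/5 --
  FD 2: (8.382,-1.902) -> (9,0) [heading=72, draw]
  RT 72: heading 72 -> 0
]
PU: pen up
FD 13: (9,0) -> (22,0) [heading=0, move]
RT 15: heading 0 -> 345
Final: pos=(22,0), heading=345, 6 segment(s) drawn

Segment endpoints: x in {0, 8.382, 9, 10, 11, 11.618}, y in {-3.078, -1.902, -1.902, 0, 0}
xmin=0, ymin=-3.078, xmax=11.618, ymax=0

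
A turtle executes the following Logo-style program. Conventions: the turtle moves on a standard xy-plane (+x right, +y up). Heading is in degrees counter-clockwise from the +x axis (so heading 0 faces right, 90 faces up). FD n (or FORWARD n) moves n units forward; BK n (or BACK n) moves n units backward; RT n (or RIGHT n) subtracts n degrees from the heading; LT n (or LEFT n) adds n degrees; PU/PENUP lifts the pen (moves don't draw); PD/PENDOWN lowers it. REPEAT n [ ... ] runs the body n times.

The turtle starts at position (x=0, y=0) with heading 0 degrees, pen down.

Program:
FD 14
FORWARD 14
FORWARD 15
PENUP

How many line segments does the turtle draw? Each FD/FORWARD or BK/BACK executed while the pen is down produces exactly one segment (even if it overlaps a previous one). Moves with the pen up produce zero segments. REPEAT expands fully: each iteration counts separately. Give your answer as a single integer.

Answer: 3

Derivation:
Executing turtle program step by step:
Start: pos=(0,0), heading=0, pen down
FD 14: (0,0) -> (14,0) [heading=0, draw]
FD 14: (14,0) -> (28,0) [heading=0, draw]
FD 15: (28,0) -> (43,0) [heading=0, draw]
PU: pen up
Final: pos=(43,0), heading=0, 3 segment(s) drawn
Segments drawn: 3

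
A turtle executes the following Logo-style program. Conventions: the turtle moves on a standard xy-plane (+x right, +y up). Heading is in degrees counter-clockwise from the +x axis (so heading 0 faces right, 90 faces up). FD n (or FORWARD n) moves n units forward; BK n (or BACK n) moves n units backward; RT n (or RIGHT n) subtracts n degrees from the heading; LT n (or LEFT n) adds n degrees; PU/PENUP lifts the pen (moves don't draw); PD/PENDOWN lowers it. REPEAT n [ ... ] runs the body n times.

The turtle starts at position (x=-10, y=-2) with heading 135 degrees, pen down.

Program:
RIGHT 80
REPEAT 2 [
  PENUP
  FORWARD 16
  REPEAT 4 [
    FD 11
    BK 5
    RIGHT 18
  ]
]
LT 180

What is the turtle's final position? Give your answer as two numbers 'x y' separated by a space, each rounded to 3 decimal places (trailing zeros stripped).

Answer: 50.601 1.352

Derivation:
Executing turtle program step by step:
Start: pos=(-10,-2), heading=135, pen down
RT 80: heading 135 -> 55
REPEAT 2 [
  -- iteration 1/2 --
  PU: pen up
  FD 16: (-10,-2) -> (-0.823,11.106) [heading=55, move]
  REPEAT 4 [
    -- iteration 1/4 --
    FD 11: (-0.823,11.106) -> (5.487,20.117) [heading=55, move]
    BK 5: (5.487,20.117) -> (2.619,16.021) [heading=55, move]
    RT 18: heading 55 -> 37
    -- iteration 2/4 --
    FD 11: (2.619,16.021) -> (11.404,22.641) [heading=37, move]
    BK 5: (11.404,22.641) -> (7.41,19.632) [heading=37, move]
    RT 18: heading 37 -> 19
    -- iteration 3/4 --
    FD 11: (7.41,19.632) -> (17.811,23.213) [heading=19, move]
    BK 5: (17.811,23.213) -> (13.084,21.586) [heading=19, move]
    RT 18: heading 19 -> 1
    -- iteration 4/4 --
    FD 11: (13.084,21.586) -> (24.082,21.778) [heading=1, move]
    BK 5: (24.082,21.778) -> (19.083,21.69) [heading=1, move]
    RT 18: heading 1 -> 343
  ]
  -- iteration 2/2 --
  PU: pen up
  FD 16: (19.083,21.69) -> (34.384,17.012) [heading=343, move]
  REPEAT 4 [
    -- iteration 1/4 --
    FD 11: (34.384,17.012) -> (44.903,13.796) [heading=343, move]
    BK 5: (44.903,13.796) -> (40.121,15.258) [heading=343, move]
    RT 18: heading 343 -> 325
    -- iteration 2/4 --
    FD 11: (40.121,15.258) -> (49.132,8.949) [heading=325, move]
    BK 5: (49.132,8.949) -> (45.036,11.817) [heading=325, move]
    RT 18: heading 325 -> 307
    -- iteration 3/4 --
    FD 11: (45.036,11.817) -> (51.656,3.032) [heading=307, move]
    BK 5: (51.656,3.032) -> (48.647,7.025) [heading=307, move]
    RT 18: heading 307 -> 289
    -- iteration 4/4 --
    FD 11: (48.647,7.025) -> (52.228,-3.376) [heading=289, move]
    BK 5: (52.228,-3.376) -> (50.601,1.352) [heading=289, move]
    RT 18: heading 289 -> 271
  ]
]
LT 180: heading 271 -> 91
Final: pos=(50.601,1.352), heading=91, 0 segment(s) drawn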